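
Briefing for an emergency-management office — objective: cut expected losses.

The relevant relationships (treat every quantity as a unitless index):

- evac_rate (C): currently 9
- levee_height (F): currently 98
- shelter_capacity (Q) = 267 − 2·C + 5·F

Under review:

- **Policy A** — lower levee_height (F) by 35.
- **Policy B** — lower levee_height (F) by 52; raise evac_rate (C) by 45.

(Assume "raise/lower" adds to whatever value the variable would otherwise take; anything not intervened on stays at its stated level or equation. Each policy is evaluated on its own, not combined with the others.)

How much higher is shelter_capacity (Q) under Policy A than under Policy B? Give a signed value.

175

Policy A (F − 35):
  C = 9
  F = 98 − 35 = 63
  Q = 267 − 2·9 + 5·63 = 564
Policy B (F − 52, C + 45):
  C = 9 + 45 = 54
  F = 98 − 52 = 46
  Q = 267 − 2·54 + 5·46 = 389
Q: 564 − 389 = 175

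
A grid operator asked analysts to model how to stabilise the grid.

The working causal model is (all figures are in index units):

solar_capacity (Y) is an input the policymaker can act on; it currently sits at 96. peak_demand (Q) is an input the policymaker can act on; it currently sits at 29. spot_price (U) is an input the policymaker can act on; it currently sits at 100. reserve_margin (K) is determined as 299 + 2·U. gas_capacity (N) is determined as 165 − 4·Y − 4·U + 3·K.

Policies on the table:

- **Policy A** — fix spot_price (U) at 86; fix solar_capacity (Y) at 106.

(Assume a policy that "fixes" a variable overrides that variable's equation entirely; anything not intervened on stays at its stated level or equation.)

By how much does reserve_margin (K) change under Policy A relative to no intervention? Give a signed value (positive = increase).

Baseline:
  U = 100
  K = 299 + 2·100 = 499
Policy A (U := 86, Y := 106):
  U = 86
  K = 299 + 2·86 = 471
Change in K: 471 − 499 = -28

-28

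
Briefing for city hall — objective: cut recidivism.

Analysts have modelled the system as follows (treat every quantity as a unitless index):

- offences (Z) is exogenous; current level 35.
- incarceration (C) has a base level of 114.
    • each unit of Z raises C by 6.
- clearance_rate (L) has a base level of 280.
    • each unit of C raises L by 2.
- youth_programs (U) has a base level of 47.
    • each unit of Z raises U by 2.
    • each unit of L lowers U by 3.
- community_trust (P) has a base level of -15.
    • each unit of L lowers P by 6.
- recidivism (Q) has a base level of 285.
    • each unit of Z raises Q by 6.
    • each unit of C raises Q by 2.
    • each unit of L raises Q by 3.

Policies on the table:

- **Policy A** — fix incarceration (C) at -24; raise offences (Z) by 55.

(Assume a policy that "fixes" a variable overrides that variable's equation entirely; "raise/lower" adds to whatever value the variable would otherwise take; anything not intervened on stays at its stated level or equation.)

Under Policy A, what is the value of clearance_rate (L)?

Policy A (C := -24, Z + 55):
  Z = 35 + 55 = 90
  C = -24
  L = 280 + 2·(-24) = 232

232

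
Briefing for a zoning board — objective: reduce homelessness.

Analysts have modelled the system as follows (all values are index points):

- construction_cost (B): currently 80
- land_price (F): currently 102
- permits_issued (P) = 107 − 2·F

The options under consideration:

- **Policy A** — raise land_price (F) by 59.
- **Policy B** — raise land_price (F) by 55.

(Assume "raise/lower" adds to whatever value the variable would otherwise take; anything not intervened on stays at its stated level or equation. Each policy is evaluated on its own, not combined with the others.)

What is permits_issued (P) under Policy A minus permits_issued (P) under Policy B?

-8

Policy A (F + 59):
  F = 102 + 59 = 161
  P = 107 − 2·161 = -215
Policy B (F + 55):
  F = 102 + 55 = 157
  P = 107 − 2·157 = -207
P: -215 − (-207) = -8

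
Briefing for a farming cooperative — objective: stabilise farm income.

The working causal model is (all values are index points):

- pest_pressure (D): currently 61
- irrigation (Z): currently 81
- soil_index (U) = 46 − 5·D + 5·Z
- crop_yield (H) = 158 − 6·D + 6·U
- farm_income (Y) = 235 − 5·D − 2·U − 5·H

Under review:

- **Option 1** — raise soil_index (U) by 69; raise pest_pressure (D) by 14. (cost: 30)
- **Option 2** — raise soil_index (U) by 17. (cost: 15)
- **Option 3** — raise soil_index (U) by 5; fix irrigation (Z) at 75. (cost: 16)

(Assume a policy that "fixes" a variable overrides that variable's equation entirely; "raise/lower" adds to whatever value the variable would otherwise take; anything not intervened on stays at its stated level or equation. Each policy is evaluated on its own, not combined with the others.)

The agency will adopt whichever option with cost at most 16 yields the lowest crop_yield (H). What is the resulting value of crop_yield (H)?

Option 2 (U + 17):
  D = 61
  Z = 81
  U = 46 − 5·61 + 5·81 (+17 from intervention) = 163
  H = 158 − 6·61 + 6·163 = 770
Option 3 (U + 5, Z := 75):
  D = 61
  Z = 75
  U = 46 − 5·61 + 5·75 (+5 from intervention) = 121
  H = 158 − 6·61 + 6·121 = 518
Comparing — Option 2: H=770, Option 3: H=518. Lowest is 518 (Option 3).

518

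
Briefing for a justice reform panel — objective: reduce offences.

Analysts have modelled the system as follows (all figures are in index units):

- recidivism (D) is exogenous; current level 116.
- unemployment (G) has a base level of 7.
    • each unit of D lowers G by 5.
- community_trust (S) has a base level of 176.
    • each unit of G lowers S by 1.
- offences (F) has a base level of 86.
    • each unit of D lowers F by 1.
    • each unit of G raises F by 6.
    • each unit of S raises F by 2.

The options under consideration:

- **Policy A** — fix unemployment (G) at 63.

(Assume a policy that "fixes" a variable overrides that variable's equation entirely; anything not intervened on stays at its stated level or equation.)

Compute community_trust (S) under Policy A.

Policy A (G := 63):
  D = 116
  G = 63
  S = 176 − 63 = 113

113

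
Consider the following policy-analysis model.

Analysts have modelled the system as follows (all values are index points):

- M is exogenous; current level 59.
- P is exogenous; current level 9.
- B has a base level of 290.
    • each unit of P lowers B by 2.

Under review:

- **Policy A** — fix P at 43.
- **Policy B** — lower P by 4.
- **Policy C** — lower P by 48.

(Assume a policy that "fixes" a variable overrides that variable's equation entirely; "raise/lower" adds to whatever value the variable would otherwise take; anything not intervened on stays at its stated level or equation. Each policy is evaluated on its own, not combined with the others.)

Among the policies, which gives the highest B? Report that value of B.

Policy A (P := 43):
  P = 43
  B = 290 − 2·43 = 204
Policy B (P − 4):
  P = 9 − 4 = 5
  B = 290 − 2·5 = 280
Policy C (P − 48):
  P = 9 − 48 = -39
  B = 290 − 2·(-39) = 368
Comparing — Policy A: B=204, Policy B: B=280, Policy C: B=368. Highest is 368 (Policy C).

368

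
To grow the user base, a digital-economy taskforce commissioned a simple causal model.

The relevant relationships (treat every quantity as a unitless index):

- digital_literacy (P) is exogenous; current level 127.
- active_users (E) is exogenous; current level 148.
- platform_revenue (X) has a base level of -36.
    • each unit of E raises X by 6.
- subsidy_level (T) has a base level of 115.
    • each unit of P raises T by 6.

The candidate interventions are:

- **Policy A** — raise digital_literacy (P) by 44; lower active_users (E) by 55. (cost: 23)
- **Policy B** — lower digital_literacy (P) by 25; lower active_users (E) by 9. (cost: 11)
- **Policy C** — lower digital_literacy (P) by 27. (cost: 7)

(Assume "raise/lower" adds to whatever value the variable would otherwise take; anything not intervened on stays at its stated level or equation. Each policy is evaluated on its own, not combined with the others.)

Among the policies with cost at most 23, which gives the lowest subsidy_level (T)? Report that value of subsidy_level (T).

Policy A (P + 44, E − 55):
  P = 127 + 44 = 171
  T = 115 + 6·171 = 1141
Policy B (P − 25, E − 9):
  P = 127 − 25 = 102
  T = 115 + 6·102 = 727
Policy C (P − 27):
  P = 127 − 27 = 100
  T = 115 + 6·100 = 715
Comparing — Policy A: T=1141, Policy B: T=727, Policy C: T=715. Lowest is 715 (Policy C).

715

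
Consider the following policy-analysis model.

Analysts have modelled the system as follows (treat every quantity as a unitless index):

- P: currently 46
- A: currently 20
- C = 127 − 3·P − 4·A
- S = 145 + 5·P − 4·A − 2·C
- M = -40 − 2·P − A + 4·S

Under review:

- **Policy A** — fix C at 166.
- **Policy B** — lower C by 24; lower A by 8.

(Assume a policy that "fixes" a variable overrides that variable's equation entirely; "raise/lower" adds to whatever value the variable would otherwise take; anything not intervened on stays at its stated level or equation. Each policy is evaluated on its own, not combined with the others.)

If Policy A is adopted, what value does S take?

Policy A (C := 166):
  P = 46
  A = 20
  C = 166
  S = 145 + 5·46 − 4·20 − 2·166 = -37

-37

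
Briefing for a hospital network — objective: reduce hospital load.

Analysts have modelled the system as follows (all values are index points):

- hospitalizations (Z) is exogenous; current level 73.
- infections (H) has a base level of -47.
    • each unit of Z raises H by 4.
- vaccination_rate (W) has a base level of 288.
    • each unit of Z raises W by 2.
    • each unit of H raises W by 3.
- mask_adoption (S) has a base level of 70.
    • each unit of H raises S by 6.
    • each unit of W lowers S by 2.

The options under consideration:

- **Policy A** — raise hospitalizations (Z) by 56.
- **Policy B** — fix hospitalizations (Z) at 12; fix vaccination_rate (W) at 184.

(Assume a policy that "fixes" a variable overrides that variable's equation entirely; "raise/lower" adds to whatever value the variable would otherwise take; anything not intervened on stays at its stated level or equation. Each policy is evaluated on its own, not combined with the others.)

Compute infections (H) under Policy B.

1

Policy B (Z := 12, W := 184):
  Z = 12
  H = -47 + 4·12 = 1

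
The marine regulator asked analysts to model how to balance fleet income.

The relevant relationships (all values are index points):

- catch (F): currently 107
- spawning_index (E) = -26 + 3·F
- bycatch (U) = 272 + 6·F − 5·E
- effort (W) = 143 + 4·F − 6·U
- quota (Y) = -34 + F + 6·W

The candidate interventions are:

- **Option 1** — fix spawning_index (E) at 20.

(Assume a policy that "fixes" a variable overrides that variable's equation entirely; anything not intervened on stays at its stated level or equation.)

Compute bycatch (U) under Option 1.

Option 1 (E := 20):
  F = 107
  E = 20
  U = 272 + 6·107 − 5·20 = 814

814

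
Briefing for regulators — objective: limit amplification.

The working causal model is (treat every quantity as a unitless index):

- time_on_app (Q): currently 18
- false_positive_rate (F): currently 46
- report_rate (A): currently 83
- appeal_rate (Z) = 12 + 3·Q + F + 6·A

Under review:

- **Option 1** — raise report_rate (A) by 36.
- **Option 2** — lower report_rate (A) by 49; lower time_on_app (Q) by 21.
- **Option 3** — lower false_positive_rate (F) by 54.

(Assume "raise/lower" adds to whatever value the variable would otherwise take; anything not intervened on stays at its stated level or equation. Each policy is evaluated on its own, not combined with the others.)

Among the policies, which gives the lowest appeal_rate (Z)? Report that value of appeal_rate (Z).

Option 1 (A + 36):
  Q = 18
  F = 46
  A = 83 + 36 = 119
  Z = 12 + 3·18 + 46 + 6·119 = 826
Option 2 (A − 49, Q − 21):
  Q = 18 − 21 = -3
  F = 46
  A = 83 − 49 = 34
  Z = 12 + 3·(-3) + 46 + 6·34 = 253
Option 3 (F − 54):
  Q = 18
  F = 46 − 54 = -8
  A = 83
  Z = 12 + 3·18 + (-8) + 6·83 = 556
Comparing — Option 1: Z=826, Option 2: Z=253, Option 3: Z=556. Lowest is 253 (Option 2).

253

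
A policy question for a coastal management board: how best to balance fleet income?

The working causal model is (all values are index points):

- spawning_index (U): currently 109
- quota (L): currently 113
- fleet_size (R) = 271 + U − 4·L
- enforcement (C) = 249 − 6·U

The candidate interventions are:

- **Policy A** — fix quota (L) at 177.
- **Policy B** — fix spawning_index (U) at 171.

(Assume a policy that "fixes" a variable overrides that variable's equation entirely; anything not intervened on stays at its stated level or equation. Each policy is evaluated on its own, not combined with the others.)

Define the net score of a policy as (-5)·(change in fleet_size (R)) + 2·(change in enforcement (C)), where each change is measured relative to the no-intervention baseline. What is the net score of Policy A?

1280

Baseline:
  U = 109
  L = 113
  R = 271 + 109 − 4·113 = -72
  C = 249 − 6·109 = -405
Policy A (L := 177):
  U = 109
  L = 177
  R = 271 + 109 − 4·177 = -328
  C = 249 − 6·109 = -405
ΔR = -328 − (-72) = -256; ΔC = -405 − (-405) = 0
Score = (-5)·(-256) + 2·0 = 1280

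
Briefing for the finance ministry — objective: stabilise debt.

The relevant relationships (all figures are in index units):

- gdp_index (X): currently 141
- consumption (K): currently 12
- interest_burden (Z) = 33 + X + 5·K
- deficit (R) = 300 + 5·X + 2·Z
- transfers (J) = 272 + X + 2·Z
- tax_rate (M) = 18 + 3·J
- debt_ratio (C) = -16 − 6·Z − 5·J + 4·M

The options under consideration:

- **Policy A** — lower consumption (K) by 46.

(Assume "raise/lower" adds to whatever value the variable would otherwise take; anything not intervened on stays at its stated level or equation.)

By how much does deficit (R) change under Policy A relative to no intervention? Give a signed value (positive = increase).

Baseline:
  X = 141
  K = 12
  Z = 33 + 141 + 5·12 = 234
  R = 300 + 5·141 + 2·234 = 1473
Policy A (K − 46):
  X = 141
  K = 12 − 46 = -34
  Z = 33 + 141 + 5·(-34) = 4
  R = 300 + 5·141 + 2·4 = 1013
Change in R: 1013 − 1473 = -460

-460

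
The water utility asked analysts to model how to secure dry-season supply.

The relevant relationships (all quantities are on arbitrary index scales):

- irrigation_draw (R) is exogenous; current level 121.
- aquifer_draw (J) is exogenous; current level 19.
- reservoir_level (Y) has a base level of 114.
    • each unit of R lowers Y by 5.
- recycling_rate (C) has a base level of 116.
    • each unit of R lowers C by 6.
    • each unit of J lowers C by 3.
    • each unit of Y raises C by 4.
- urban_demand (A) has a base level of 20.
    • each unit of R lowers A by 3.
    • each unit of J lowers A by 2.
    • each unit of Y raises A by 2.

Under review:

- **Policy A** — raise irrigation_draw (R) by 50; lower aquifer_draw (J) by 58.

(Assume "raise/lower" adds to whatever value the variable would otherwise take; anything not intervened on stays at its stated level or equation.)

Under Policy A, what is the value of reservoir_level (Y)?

Policy A (R + 50, J − 58):
  R = 121 + 50 = 171
  Y = 114 − 5·171 = -741

-741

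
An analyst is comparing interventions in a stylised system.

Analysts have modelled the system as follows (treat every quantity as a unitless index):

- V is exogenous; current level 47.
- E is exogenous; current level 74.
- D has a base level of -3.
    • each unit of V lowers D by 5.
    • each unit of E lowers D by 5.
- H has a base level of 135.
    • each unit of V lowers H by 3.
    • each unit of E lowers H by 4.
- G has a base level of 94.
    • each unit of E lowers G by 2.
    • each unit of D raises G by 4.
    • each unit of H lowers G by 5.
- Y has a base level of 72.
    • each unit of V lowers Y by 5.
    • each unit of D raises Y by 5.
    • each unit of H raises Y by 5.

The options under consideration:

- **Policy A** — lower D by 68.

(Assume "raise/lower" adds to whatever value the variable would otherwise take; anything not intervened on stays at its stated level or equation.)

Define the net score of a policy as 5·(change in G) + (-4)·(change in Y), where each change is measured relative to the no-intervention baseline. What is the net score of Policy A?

0

Baseline:
  V = 47
  E = 74
  D = -3 − 5·47 − 5·74 = -608
  H = 135 − 3·47 − 4·74 = -302
  G = 94 − 2·74 + 4·(-608) − 5·(-302) = -976
  Y = 72 − 5·47 + 5·(-608) + 5·(-302) = -4713
Policy A (D − 68):
  V = 47
  E = 74
  D = -3 − 5·47 − 5·74 (−68 from intervention) = -676
  H = 135 − 3·47 − 4·74 = -302
  G = 94 − 2·74 + 4·(-676) − 5·(-302) = -1248
  Y = 72 − 5·47 + 5·(-676) + 5·(-302) = -5053
ΔG = -1248 − (-976) = -272; ΔY = -5053 − (-4713) = -340
Score = 5·(-272) + (-4)·(-340) = 0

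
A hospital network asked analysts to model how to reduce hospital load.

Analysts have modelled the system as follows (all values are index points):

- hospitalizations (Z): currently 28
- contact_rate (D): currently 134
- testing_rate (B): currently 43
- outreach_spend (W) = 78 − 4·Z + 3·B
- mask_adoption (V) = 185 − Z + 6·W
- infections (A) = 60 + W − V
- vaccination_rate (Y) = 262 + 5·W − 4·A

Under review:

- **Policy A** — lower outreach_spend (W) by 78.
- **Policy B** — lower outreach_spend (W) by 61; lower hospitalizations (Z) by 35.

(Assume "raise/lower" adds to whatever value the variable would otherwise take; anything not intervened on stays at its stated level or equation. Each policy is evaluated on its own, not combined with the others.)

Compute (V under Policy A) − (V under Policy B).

Policy A (W − 78):
  Z = 28
  B = 43
  W = 78 − 4·28 + 3·43 (−78 from intervention) = 17
  V = 185 − 28 + 6·17 = 259
Policy B (W − 61, Z − 35):
  Z = 28 − 35 = -7
  B = 43
  W = 78 − 4·(-7) + 3·43 (−61 from intervention) = 174
  V = 185 − (-7) + 6·174 = 1236
V: 259 − 1236 = -977

-977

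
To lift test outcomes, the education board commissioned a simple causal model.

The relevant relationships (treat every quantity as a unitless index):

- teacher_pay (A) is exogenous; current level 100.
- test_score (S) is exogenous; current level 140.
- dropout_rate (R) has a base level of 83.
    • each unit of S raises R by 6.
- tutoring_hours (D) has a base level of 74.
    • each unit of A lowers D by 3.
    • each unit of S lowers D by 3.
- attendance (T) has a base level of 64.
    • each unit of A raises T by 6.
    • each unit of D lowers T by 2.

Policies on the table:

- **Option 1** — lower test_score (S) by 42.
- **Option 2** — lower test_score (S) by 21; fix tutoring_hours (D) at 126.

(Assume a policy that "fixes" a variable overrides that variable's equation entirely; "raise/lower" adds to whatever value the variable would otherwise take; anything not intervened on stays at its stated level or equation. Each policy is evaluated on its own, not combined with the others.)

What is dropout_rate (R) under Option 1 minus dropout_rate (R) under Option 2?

Option 1 (S − 42):
  S = 140 − 42 = 98
  R = 83 + 6·98 = 671
Option 2 (S − 21, D := 126):
  S = 140 − 21 = 119
  R = 83 + 6·119 = 797
R: 671 − 797 = -126

-126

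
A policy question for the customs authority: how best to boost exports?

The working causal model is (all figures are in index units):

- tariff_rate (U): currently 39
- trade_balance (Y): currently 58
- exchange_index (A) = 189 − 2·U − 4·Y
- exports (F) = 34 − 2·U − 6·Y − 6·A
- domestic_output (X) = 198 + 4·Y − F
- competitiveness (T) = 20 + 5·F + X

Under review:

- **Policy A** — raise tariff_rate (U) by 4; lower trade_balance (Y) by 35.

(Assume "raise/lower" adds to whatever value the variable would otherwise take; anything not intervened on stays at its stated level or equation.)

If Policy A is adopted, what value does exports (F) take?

-256

Policy A (U + 4, Y − 35):
  U = 39 + 4 = 43
  Y = 58 − 35 = 23
  A = 189 − 2·43 − 4·23 = 11
  F = 34 − 2·43 − 6·23 − 6·11 = -256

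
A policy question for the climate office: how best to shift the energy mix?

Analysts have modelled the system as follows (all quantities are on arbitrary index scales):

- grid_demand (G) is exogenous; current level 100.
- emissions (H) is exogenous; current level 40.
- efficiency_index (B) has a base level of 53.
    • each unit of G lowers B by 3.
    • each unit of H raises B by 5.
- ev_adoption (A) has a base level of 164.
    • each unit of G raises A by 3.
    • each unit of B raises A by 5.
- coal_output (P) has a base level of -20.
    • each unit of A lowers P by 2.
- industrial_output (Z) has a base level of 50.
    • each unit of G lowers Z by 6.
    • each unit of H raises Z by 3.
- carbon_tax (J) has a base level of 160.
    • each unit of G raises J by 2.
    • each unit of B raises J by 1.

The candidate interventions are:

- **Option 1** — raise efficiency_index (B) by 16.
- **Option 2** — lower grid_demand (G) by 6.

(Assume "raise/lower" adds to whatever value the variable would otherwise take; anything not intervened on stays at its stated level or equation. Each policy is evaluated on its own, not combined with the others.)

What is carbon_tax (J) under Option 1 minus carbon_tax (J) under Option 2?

10

Option 1 (B + 16):
  G = 100
  H = 40
  B = 53 − 3·100 + 5·40 (+16 from intervention) = -31
  J = 160 + 2·100 + (-31) = 329
Option 2 (G − 6):
  G = 100 − 6 = 94
  H = 40
  B = 53 − 3·94 + 5·40 = -29
  J = 160 + 2·94 + (-29) = 319
J: 329 − 319 = 10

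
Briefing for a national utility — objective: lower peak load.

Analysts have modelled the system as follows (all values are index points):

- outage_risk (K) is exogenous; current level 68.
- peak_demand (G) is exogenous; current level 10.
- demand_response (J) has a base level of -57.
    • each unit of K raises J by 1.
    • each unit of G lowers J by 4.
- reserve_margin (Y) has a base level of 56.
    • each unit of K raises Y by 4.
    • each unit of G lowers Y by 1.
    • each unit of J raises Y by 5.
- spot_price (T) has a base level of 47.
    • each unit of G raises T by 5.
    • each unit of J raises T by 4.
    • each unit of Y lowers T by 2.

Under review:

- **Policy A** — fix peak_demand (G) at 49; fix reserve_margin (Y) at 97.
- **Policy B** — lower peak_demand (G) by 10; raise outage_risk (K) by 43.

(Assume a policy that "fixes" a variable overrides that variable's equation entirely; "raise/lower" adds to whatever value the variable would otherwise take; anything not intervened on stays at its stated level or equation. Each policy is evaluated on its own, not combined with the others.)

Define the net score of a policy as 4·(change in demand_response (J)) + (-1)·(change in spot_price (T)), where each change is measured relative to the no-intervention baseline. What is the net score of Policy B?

1244

Baseline:
  K = 68
  G = 10
  J = -57 + 68 − 4·10 = -29
  Y = 56 + 4·68 − 10 + 5·(-29) = 173
  T = 47 + 5·10 + 4·(-29) − 2·173 = -365
Policy B (G − 10, K + 43):
  K = 68 + 43 = 111
  G = 10 − 10 = 0
  J = -57 + 111 − 4·0 = 54
  Y = 56 + 4·111 − 0 + 5·54 = 770
  T = 47 + 5·0 + 4·54 − 2·770 = -1277
ΔJ = 54 − (-29) = 83; ΔT = -1277 − (-365) = -912
Score = 4·83 + (-1)·(-912) = 1244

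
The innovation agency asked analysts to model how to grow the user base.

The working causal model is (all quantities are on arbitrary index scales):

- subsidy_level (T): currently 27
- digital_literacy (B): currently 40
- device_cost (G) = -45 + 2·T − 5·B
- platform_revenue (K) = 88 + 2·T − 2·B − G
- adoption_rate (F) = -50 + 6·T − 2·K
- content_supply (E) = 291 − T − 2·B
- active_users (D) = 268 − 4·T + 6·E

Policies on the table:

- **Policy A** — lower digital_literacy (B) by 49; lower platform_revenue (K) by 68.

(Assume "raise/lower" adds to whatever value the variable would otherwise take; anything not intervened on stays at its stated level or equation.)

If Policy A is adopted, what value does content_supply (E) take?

282

Policy A (B − 49, K − 68):
  T = 27
  B = 40 − 49 = -9
  E = 291 − 27 − 2·(-9) = 282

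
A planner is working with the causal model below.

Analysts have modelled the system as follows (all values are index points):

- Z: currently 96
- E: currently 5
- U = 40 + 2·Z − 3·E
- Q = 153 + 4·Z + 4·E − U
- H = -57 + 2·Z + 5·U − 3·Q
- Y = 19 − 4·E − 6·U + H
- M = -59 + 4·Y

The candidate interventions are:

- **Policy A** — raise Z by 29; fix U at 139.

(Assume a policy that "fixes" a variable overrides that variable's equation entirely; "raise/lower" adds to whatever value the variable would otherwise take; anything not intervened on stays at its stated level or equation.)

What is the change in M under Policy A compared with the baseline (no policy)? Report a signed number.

-1784

Baseline:
  Z = 96
  E = 5
  U = 40 + 2·96 − 3·5 = 217
  Q = 153 + 4·96 + 4·5 − 217 = 340
  H = -57 + 2·96 + 5·217 − 3·340 = 200
  Y = 19 − 4·5 − 6·217 + 200 = -1103
  M = -59 + 4·(-1103) = -4471
Policy A (Z + 29, U := 139):
  Z = 96 + 29 = 125
  E = 5
  U = 139
  Q = 153 + 4·125 + 4·5 − 139 = 534
  H = -57 + 2·125 + 5·139 − 3·534 = -714
  Y = 19 − 4·5 − 6·139 + (-714) = -1549
  M = -59 + 4·(-1549) = -6255
Change in M: -6255 − (-4471) = -1784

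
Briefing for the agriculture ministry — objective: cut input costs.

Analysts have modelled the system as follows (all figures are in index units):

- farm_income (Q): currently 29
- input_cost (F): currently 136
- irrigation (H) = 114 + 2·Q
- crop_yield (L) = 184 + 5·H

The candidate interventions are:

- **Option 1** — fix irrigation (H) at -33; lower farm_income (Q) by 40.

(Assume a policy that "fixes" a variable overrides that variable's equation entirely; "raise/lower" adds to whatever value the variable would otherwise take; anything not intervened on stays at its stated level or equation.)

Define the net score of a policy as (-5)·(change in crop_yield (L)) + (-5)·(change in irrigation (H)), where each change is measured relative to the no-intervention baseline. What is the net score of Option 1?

6150

Baseline:
  Q = 29
  H = 114 + 2·29 = 172
  L = 184 + 5·172 = 1044
Option 1 (H := -33, Q − 40):
  Q = 29 − 40 = -11
  H = -33
  L = 184 + 5·(-33) = 19
ΔL = 19 − 1044 = -1025; ΔH = -33 − 172 = -205
Score = (-5)·(-1025) + (-5)·(-205) = 6150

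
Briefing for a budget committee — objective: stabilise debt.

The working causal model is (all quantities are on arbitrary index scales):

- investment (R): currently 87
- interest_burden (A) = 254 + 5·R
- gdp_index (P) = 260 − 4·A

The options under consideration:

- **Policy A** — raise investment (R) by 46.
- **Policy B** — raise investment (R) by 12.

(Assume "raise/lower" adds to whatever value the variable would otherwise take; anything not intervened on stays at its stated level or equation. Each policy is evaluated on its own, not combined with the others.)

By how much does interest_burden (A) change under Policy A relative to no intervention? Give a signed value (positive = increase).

230

Baseline:
  R = 87
  A = 254 + 5·87 = 689
Policy A (R + 46):
  R = 87 + 46 = 133
  A = 254 + 5·133 = 919
Change in A: 919 − 689 = 230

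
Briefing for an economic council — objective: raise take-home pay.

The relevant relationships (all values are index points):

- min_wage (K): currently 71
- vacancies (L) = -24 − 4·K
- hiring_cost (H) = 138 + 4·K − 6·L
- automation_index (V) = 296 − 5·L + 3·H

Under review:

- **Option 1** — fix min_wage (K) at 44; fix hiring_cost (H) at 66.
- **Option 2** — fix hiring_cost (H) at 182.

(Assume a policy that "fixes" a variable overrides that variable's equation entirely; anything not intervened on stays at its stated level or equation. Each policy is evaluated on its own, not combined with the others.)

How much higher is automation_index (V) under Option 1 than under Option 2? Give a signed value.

-888

Option 1 (K := 44, H := 66):
  K = 44
  L = -24 − 4·44 = -200
  H = 66
  V = 296 − 5·(-200) + 3·66 = 1494
Option 2 (H := 182):
  K = 71
  L = -24 − 4·71 = -308
  H = 182
  V = 296 − 5·(-308) + 3·182 = 2382
V: 1494 − 2382 = -888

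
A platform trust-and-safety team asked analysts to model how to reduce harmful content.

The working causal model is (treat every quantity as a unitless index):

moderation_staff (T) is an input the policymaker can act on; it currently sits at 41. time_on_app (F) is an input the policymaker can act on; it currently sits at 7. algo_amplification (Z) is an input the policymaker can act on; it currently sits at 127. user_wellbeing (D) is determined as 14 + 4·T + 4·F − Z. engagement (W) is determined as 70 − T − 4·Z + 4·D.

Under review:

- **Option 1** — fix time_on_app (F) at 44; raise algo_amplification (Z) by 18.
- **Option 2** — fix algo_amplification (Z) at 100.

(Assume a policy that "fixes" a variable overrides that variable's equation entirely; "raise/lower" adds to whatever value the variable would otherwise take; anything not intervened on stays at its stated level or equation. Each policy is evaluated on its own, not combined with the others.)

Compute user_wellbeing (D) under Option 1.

209

Option 1 (F := 44, Z + 18):
  T = 41
  F = 44
  Z = 127 + 18 = 145
  D = 14 + 4·41 + 4·44 − 145 = 209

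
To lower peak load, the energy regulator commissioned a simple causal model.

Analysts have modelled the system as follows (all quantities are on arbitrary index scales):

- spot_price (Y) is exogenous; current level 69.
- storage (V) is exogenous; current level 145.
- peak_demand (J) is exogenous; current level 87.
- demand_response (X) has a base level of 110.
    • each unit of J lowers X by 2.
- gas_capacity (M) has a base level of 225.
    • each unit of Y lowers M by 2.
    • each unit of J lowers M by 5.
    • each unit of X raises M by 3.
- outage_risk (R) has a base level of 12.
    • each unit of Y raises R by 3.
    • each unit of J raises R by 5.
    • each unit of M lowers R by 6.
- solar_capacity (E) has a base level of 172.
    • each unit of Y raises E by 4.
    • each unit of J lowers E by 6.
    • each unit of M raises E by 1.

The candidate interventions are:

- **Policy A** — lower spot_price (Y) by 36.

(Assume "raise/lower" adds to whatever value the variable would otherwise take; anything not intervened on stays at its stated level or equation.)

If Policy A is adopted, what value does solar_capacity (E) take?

-686

Policy A (Y − 36):
  Y = 69 − 36 = 33
  J = 87
  X = 110 − 2·87 = -64
  M = 225 − 2·33 − 5·87 + 3·(-64) = -468
  E = 172 + 4·33 − 6·87 + (-468) = -686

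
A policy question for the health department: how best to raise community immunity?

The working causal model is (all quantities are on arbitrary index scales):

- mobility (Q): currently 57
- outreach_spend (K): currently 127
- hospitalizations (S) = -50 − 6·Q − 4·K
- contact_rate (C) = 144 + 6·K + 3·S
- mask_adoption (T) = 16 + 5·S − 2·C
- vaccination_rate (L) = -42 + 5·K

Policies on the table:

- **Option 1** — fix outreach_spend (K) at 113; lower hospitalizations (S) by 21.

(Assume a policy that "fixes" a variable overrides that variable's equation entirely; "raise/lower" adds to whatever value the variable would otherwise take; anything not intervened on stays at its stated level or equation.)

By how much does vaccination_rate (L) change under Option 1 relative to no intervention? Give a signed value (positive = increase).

Baseline:
  K = 127
  L = -42 + 5·127 = 593
Option 1 (K := 113, S − 21):
  K = 113
  L = -42 + 5·113 = 523
Change in L: 523 − 593 = -70

-70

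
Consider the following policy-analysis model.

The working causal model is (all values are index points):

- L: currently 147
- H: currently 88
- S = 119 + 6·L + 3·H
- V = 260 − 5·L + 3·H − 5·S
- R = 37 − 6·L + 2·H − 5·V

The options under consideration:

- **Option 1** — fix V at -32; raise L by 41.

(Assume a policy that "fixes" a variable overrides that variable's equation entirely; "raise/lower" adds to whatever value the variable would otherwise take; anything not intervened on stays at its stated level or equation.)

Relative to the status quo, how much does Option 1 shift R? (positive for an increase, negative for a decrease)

Baseline:
  L = 147
  H = 88
  S = 119 + 6·147 + 3·88 = 1265
  V = 260 − 5·147 + 3·88 − 5·1265 = -6536
  R = 37 − 6·147 + 2·88 − 5·(-6536) = 32011
Option 1 (V := -32, L + 41):
  L = 147 + 41 = 188
  H = 88
  S = 119 + 6·188 + 3·88 = 1511
  V = -32
  R = 37 − 6·188 + 2·88 − 5·(-32) = -755
Change in R: -755 − 32011 = -32766

-32766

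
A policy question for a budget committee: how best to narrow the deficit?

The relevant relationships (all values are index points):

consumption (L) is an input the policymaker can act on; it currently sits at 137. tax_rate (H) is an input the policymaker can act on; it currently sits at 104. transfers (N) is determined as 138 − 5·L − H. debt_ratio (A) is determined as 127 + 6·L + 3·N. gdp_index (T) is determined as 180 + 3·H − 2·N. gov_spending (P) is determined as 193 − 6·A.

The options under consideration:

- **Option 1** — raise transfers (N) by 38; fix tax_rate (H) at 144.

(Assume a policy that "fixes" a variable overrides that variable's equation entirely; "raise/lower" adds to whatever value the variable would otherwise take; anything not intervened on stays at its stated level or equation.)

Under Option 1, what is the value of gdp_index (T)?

1918

Option 1 (N + 38, H := 144):
  L = 137
  H = 144
  N = 138 − 5·137 − 144 (+38 from intervention) = -653
  T = 180 + 3·144 − 2·(-653) = 1918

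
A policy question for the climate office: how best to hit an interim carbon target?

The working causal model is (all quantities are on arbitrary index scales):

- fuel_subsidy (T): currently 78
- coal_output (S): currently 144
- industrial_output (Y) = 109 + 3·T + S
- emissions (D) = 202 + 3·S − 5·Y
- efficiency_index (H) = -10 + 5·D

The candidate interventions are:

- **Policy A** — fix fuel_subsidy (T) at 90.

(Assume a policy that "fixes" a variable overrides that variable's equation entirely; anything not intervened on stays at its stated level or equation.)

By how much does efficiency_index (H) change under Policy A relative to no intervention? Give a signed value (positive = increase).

Baseline:
  T = 78
  S = 144
  Y = 109 + 3·78 + 144 = 487
  D = 202 + 3·144 − 5·487 = -1801
  H = -10 + 5·(-1801) = -9015
Policy A (T := 90):
  T = 90
  S = 144
  Y = 109 + 3·90 + 144 = 523
  D = 202 + 3·144 − 5·523 = -1981
  H = -10 + 5·(-1981) = -9915
Change in H: -9915 − (-9015) = -900

-900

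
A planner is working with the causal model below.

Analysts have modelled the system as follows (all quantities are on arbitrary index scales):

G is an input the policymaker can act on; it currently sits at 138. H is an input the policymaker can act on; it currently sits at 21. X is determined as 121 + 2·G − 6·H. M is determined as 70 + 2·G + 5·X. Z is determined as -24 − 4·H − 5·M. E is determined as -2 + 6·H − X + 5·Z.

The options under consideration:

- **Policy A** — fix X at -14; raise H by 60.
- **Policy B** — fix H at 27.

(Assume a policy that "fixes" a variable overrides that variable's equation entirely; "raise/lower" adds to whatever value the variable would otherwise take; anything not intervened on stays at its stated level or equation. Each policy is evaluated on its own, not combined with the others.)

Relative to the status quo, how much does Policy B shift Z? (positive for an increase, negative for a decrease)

876

Baseline:
  G = 138
  H = 21
  X = 121 + 2·138 − 6·21 = 271
  M = 70 + 2·138 + 5·271 = 1701
  Z = -24 − 4·21 − 5·1701 = -8613
Policy B (H := 27):
  G = 138
  H = 27
  X = 121 + 2·138 − 6·27 = 235
  M = 70 + 2·138 + 5·235 = 1521
  Z = -24 − 4·27 − 5·1521 = -7737
Change in Z: -7737 − (-8613) = 876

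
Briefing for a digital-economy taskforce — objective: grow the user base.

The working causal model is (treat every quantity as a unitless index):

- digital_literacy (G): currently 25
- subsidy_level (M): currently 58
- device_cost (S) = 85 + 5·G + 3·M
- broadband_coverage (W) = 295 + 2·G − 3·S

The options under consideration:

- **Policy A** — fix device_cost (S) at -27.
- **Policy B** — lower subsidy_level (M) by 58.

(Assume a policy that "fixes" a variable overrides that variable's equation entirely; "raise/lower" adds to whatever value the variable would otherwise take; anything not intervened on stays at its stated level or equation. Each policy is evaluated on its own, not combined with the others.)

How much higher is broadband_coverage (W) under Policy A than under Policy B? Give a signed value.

711

Policy A (S := -27):
  G = 25
  M = 58
  S = -27
  W = 295 + 2·25 − 3·(-27) = 426
Policy B (M − 58):
  G = 25
  M = 58 − 58 = 0
  S = 85 + 5·25 + 3·0 = 210
  W = 295 + 2·25 − 3·210 = -285
W: 426 − (-285) = 711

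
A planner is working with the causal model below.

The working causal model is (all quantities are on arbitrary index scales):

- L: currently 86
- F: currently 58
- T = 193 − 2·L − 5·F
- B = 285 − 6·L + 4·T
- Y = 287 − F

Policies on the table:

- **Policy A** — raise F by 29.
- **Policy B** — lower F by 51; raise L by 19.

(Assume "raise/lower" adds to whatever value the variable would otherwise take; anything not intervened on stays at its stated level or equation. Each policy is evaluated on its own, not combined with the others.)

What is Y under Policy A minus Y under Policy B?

-80

Policy A (F + 29):
  F = 58 + 29 = 87
  Y = 287 − 87 = 200
Policy B (F − 51, L + 19):
  F = 58 − 51 = 7
  Y = 287 − 7 = 280
Y: 200 − 280 = -80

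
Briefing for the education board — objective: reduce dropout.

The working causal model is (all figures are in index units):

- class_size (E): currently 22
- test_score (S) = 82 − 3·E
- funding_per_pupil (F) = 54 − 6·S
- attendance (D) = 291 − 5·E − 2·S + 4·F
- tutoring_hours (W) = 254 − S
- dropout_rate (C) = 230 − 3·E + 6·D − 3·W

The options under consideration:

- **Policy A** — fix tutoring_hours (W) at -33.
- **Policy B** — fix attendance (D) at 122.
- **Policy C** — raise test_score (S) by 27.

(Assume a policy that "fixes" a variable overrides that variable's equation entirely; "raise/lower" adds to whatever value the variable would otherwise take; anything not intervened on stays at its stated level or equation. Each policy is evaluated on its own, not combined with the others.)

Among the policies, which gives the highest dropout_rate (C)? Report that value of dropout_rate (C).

Policy A (W := -33):
  E = 22
  S = 82 − 3·22 = 16
  F = 54 − 6·16 = -42
  D = 291 − 5·22 − 2·16 + 4·(-42) = -19
  W = -33
  C = 230 − 3·22 + 6·(-19) − 3·(-33) = 149
Policy B (D := 122):
  E = 22
  S = 82 − 3·22 = 16
  F = 54 − 6·16 = -42
  D = 122
  W = 254 − 16 = 238
  C = 230 − 3·22 + 6·122 − 3·238 = 182
Policy C (S + 27):
  E = 22
  S = 82 − 3·22 (+27 from intervention) = 43
  F = 54 − 6·43 = -204
  D = 291 − 5·22 − 2·43 + 4·(-204) = -721
  W = 254 − 43 = 211
  C = 230 − 3·22 + 6·(-721) − 3·211 = -4795
Comparing — Policy A: C=149, Policy B: C=182, Policy C: C=-4795. Highest is 182 (Policy B).

182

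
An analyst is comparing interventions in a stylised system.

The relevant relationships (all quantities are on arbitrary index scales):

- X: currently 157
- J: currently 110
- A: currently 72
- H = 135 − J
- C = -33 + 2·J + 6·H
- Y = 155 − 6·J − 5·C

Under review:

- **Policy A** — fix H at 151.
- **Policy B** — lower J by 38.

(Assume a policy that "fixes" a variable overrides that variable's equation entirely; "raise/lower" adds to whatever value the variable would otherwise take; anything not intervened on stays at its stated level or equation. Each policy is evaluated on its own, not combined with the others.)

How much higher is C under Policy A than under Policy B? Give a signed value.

Policy A (H := 151):
  J = 110
  H = 151
  C = -33 + 2·110 + 6·151 = 1093
Policy B (J − 38):
  J = 110 − 38 = 72
  H = 135 − 72 = 63
  C = -33 + 2·72 + 6·63 = 489
C: 1093 − 489 = 604

604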